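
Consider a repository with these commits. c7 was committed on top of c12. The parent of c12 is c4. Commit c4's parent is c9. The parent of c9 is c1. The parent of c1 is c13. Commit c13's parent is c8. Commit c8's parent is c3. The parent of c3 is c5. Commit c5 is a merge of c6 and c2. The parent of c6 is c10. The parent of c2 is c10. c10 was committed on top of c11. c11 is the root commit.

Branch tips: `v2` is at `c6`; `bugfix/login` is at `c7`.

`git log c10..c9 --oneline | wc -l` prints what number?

8

Reachable from c9: {c1, c10, c11, c13, c2, c3, c5, c6, c8, c9}.
Reachable from c10: {c10, c11}.
In c9's history but not c10's: {c1, c13, c2, c3, c5, c6, c8, c9} — 8 commits.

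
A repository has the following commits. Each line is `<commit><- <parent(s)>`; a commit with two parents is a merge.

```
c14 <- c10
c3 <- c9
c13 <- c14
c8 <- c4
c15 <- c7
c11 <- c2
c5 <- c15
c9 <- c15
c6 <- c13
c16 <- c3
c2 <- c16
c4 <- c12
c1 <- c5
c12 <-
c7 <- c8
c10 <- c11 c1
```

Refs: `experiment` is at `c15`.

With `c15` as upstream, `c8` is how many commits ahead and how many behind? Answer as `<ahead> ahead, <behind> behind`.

0 ahead, 2 behind

Reachable from c8: {c12, c4, c8}.
Reachable from c15: {c12, c15, c4, c7, c8}.
Only in c8's history (ahead): {} — 0.
Only in c15's history (behind): {c15, c7} — 2.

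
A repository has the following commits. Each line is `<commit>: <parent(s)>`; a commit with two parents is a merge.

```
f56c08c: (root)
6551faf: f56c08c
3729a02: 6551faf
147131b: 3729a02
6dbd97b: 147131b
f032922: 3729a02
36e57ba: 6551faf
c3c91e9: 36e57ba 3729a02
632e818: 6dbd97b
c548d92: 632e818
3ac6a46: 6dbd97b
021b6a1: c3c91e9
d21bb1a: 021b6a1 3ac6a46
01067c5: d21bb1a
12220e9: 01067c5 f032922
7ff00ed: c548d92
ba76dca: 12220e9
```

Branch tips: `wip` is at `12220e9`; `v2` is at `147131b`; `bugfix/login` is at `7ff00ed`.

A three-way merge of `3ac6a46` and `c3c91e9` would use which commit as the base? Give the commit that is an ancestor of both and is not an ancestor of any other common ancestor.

3729a02

Ancestors of 3ac6a46: {147131b, 3729a02, 3ac6a46, 6551faf, 6dbd97b, f56c08c}.
Ancestors of c3c91e9: {36e57ba, 3729a02, 6551faf, c3c91e9, f56c08c}.
Common ancestors: {3729a02, 6551faf, f56c08c}.
Among these, 3729a02 is not an ancestor of any other common ancestor — it is the merge base.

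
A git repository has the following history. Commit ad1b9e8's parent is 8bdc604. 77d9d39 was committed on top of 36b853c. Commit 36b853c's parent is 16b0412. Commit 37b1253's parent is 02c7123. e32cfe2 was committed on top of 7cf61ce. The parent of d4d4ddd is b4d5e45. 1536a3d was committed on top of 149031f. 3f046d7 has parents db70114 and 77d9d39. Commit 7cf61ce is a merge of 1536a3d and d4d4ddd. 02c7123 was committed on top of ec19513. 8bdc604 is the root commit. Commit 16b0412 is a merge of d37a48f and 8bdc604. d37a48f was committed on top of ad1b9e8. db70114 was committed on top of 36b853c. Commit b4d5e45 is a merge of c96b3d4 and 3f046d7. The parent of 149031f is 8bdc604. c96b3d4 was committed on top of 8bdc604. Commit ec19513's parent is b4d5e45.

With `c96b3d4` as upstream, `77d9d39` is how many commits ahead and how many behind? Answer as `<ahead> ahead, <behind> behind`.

Reachable from 77d9d39: {16b0412, 36b853c, 77d9d39, 8bdc604, ad1b9e8, d37a48f}.
Reachable from c96b3d4: {8bdc604, c96b3d4}.
Only in 77d9d39's history (ahead): {16b0412, 36b853c, 77d9d39, ad1b9e8, d37a48f} — 5.
Only in c96b3d4's history (behind): {c96b3d4} — 1.

5 ahead, 1 behind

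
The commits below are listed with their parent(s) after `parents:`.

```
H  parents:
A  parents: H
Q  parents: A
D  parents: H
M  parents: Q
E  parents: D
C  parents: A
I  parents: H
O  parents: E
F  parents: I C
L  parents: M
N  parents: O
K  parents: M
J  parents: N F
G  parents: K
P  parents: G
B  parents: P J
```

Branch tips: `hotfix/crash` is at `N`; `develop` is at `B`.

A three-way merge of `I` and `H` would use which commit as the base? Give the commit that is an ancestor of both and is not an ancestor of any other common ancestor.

Ancestors of I: {H, I}.
Ancestors of H: {H}.
Common ancestors: {H}.
The only common ancestor is H, so it is the merge base.

H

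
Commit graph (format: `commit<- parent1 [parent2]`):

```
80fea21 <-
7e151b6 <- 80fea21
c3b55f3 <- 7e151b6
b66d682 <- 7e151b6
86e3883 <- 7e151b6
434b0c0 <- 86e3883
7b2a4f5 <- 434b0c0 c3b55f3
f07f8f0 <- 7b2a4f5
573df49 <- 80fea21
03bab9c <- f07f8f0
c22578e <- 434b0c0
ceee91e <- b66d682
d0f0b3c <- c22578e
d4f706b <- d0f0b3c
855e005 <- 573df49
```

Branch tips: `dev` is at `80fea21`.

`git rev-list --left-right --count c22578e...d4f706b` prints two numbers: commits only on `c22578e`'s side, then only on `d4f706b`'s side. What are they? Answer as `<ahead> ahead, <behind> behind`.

Reachable from c22578e: {434b0c0, 7e151b6, 80fea21, 86e3883, c22578e}.
Reachable from d4f706b: {434b0c0, 7e151b6, 80fea21, 86e3883, c22578e, d0f0b3c, d4f706b}.
Only in c22578e's history (ahead): {} — 0.
Only in d4f706b's history (behind): {d0f0b3c, d4f706b} — 2.

0 ahead, 2 behind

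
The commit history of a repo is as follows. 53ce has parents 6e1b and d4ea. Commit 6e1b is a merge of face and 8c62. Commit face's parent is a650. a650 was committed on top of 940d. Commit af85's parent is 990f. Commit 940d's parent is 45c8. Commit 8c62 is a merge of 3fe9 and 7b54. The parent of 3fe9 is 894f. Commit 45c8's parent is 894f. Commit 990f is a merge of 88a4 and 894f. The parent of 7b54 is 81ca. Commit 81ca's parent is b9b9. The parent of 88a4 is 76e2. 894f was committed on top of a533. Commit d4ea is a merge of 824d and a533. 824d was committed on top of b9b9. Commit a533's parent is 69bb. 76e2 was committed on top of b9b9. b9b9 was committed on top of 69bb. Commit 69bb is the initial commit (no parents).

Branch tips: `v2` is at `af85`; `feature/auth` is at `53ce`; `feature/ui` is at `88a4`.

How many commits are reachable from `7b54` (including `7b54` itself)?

4

Walking parent pointers from 7b54: reachable set = {69bb, 7b54, 81ca, b9b9}.
That is 4 commits.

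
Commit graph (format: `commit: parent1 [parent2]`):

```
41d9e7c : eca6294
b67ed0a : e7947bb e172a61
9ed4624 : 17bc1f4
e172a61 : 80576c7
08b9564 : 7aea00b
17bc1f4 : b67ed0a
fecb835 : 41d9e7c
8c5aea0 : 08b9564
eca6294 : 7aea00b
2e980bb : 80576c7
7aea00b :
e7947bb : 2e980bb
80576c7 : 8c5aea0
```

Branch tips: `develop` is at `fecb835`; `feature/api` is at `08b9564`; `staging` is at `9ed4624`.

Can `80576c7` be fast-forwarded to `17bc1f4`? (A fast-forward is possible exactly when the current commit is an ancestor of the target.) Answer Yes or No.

Yes

A fast-forward from 80576c7 to 17bc1f4 is possible iff 80576c7 is an ancestor of 17bc1f4.
Ancestors of 17bc1f4: {08b9564, 17bc1f4, 2e980bb, 7aea00b, 80576c7, 8c5aea0, b67ed0a, e172a61, e7947bb}.
80576c7 is among them, so fast-forward is possible.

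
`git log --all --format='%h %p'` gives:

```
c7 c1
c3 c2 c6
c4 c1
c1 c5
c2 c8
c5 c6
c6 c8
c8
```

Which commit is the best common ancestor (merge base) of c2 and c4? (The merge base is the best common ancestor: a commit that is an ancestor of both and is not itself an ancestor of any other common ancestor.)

c8

Ancestors of c2: {c2, c8}.
Ancestors of c4: {c1, c4, c5, c6, c8}.
Common ancestors: {c8}.
The only common ancestor is c8, so it is the merge base.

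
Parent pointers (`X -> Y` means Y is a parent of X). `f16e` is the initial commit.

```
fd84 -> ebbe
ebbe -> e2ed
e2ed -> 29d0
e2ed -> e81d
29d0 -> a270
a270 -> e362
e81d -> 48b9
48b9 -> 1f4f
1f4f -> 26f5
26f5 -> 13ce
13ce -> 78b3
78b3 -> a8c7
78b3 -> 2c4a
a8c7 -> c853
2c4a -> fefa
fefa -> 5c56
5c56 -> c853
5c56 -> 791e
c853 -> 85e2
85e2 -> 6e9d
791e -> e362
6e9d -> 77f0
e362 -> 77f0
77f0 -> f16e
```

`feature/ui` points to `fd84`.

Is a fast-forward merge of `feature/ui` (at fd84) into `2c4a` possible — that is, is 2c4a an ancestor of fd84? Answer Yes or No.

Yes

A fast-forward from 2c4a to fd84 is possible iff 2c4a is an ancestor of fd84.
Ancestors of fd84: {13ce, 1f4f, 26f5, 29d0, 2c4a, 48b9, 5c56, 6e9d, 77f0, 78b3, 791e, 85e2, a270, a8c7, c853, e2ed, e362, e81d, ebbe, f16e, fd84, fefa}.
2c4a is among them, so fast-forward is possible.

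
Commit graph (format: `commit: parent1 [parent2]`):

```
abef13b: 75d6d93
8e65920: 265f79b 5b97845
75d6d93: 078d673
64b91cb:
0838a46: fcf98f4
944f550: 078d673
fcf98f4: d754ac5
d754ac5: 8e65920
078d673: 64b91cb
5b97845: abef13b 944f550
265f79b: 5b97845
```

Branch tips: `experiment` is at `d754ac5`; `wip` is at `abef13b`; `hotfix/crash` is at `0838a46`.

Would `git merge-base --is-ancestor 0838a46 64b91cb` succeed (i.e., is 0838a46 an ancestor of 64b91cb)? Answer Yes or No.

Ancestors of 64b91cb: {64b91cb}.
0838a46 is not in that set, so it is not an ancestor of 64b91cb.

No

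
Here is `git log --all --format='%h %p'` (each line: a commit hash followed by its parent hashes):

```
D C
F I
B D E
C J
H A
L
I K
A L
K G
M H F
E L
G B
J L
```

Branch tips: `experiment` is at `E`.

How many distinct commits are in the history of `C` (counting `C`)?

Walking parent pointers from C: reachable set = {C, J, L}.
That is 3 commits.

3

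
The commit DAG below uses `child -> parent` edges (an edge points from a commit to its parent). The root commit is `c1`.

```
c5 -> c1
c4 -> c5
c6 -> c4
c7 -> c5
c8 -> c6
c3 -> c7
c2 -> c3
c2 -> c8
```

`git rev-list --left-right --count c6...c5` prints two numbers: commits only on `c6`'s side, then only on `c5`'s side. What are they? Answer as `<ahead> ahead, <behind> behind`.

2 ahead, 0 behind

Reachable from c6: {c1, c4, c5, c6}.
Reachable from c5: {c1, c5}.
Only in c6's history (ahead): {c4, c6} — 2.
Only in c5's history (behind): {} — 0.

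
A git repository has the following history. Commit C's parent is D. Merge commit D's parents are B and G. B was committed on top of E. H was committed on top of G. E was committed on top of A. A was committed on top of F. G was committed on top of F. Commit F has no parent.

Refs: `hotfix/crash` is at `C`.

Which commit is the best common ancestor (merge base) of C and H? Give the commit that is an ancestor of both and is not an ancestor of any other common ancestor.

G

Ancestors of C: {A, B, C, D, E, F, G}.
Ancestors of H: {F, G, H}.
Common ancestors: {F, G}.
Among these, G is not an ancestor of any other common ancestor — it is the merge base.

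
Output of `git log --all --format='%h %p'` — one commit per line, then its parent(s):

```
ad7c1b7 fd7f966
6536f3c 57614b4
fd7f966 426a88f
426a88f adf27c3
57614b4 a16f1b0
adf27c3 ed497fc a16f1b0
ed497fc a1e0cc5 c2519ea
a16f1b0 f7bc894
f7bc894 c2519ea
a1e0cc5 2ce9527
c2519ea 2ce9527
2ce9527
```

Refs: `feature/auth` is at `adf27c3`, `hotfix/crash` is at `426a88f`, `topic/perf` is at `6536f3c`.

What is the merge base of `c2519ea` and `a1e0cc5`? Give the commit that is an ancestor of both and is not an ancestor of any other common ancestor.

2ce9527

Ancestors of c2519ea: {2ce9527, c2519ea}.
Ancestors of a1e0cc5: {2ce9527, a1e0cc5}.
Common ancestors: {2ce9527}.
The only common ancestor is 2ce9527, so it is the merge base.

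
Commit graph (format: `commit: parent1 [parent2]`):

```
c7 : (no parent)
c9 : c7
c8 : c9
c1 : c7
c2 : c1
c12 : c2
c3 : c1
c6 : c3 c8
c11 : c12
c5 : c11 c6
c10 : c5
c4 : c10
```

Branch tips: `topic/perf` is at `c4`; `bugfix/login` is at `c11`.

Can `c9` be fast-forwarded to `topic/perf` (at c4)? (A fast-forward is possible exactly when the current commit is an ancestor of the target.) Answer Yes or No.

Yes

A fast-forward from c9 to c4 is possible iff c9 is an ancestor of c4.
Ancestors of c4: {c1, c10, c11, c12, c2, c3, c4, c5, c6, c7, c8, c9}.
c9 is among them, so fast-forward is possible.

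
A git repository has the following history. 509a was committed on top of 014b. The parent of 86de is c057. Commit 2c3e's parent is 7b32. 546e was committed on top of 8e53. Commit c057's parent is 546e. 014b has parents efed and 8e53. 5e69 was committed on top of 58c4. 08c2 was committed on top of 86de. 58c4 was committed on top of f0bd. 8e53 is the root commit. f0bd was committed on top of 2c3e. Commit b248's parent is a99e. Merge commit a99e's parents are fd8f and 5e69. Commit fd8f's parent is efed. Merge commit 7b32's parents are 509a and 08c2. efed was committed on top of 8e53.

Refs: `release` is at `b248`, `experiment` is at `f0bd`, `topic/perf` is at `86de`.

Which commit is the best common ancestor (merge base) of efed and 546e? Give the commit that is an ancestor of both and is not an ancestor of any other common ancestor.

8e53

Ancestors of efed: {8e53, efed}.
Ancestors of 546e: {546e, 8e53}.
Common ancestors: {8e53}.
The only common ancestor is 8e53, so it is the merge base.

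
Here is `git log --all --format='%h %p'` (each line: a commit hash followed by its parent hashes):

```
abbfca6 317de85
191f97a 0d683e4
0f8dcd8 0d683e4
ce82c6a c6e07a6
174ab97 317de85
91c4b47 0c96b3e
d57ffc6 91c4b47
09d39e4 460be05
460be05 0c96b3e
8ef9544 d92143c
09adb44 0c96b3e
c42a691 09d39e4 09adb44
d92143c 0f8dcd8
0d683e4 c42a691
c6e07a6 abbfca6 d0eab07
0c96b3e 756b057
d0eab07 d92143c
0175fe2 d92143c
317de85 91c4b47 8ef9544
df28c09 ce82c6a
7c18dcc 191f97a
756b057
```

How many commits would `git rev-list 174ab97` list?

Walking parent pointers from 174ab97: reachable set = {09adb44, 09d39e4, 0c96b3e, 0d683e4, 0f8dcd8, 174ab97, 317de85, 460be05, 756b057, 8ef9544, 91c4b47, c42a691, d92143c}.
That is 13 commits.

13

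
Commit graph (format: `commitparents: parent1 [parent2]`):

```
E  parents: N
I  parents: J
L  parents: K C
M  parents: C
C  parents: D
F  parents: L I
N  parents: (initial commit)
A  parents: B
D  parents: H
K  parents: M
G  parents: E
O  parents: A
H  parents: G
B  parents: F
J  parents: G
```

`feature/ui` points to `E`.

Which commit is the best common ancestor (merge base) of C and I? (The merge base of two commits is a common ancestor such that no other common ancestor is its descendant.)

Ancestors of C: {C, D, E, G, H, N}.
Ancestors of I: {E, G, I, J, N}.
Common ancestors: {E, G, N}.
Among these, G is not an ancestor of any other common ancestor — it is the merge base.

G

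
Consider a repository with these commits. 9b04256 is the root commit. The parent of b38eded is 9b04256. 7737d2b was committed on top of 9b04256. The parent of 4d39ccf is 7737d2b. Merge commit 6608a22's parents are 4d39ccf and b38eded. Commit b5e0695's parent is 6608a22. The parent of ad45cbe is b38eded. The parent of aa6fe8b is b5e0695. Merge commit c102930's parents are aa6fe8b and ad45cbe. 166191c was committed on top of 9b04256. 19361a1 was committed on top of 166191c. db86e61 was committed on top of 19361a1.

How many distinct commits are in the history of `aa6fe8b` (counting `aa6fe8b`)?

Walking parent pointers from aa6fe8b: reachable set = {4d39ccf, 6608a22, 7737d2b, 9b04256, aa6fe8b, b38eded, b5e0695}.
That is 7 commits.

7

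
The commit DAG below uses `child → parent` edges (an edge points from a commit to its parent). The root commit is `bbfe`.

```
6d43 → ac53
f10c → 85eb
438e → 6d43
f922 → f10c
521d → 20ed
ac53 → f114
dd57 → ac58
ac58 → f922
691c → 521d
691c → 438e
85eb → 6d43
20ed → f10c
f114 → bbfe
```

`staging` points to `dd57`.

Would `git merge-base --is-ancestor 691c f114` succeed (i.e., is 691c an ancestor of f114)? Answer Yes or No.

Ancestors of f114: {bbfe, f114}.
691c is not in that set, so it is not an ancestor of f114.

No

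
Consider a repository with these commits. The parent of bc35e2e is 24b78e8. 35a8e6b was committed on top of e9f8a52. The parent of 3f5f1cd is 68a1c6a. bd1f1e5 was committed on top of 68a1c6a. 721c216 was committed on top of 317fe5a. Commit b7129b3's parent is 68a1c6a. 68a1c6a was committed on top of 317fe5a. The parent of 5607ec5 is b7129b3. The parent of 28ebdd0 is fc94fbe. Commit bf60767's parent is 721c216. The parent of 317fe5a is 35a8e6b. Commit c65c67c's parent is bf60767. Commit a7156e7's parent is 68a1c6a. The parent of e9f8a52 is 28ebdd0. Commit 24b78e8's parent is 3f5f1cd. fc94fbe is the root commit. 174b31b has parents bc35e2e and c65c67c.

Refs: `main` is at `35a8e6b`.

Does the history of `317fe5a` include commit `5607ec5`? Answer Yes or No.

Ancestors of 317fe5a: {28ebdd0, 317fe5a, 35a8e6b, e9f8a52, fc94fbe}.
5607ec5 is not in that set, so it is not an ancestor of 317fe5a.

No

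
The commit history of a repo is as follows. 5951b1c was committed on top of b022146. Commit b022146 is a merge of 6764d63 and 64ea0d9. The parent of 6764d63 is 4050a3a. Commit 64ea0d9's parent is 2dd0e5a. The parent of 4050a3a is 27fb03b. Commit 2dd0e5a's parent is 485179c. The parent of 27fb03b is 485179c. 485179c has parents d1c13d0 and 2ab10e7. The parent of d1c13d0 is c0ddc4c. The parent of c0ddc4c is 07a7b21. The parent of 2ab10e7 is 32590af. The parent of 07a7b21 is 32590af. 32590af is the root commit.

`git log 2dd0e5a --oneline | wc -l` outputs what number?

Walking parent pointers from 2dd0e5a: reachable set = {07a7b21, 2ab10e7, 2dd0e5a, 32590af, 485179c, c0ddc4c, d1c13d0}.
That is 7 commits.

7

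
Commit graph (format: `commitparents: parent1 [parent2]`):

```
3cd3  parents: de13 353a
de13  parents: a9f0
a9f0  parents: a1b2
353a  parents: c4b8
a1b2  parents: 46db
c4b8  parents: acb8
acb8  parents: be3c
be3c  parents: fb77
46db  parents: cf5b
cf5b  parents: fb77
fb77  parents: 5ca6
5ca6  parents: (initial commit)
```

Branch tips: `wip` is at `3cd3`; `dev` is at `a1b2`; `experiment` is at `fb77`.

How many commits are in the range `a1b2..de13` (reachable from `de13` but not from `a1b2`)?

2

Reachable from de13: {46db, 5ca6, a1b2, a9f0, cf5b, de13, fb77}.
Reachable from a1b2: {46db, 5ca6, a1b2, cf5b, fb77}.
In de13's history but not a1b2's: {a9f0, de13} — 2 commits.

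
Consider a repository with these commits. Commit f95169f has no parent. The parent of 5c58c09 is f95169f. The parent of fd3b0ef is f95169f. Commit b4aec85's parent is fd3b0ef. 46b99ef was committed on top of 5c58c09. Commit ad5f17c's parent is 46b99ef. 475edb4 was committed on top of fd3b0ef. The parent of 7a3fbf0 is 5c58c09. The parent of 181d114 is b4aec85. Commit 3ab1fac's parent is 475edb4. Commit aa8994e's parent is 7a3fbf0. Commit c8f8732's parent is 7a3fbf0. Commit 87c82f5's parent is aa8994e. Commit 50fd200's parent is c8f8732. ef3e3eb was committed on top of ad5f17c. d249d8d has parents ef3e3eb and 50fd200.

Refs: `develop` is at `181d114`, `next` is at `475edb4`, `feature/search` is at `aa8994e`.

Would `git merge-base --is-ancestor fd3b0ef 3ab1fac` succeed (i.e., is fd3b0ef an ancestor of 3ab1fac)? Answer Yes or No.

Yes

Ancestors of 3ab1fac (commits reachable by following parents): {3ab1fac, 475edb4, f95169f, fd3b0ef}.
fd3b0ef is in that set, so it is an ancestor of 3ab1fac.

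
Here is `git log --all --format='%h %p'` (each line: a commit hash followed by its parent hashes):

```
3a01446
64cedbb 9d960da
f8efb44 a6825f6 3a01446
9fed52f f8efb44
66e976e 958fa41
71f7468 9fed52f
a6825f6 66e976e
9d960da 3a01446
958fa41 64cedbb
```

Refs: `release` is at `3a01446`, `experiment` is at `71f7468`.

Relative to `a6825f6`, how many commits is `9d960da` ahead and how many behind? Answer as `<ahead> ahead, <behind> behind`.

0 ahead, 4 behind

Reachable from 9d960da: {3a01446, 9d960da}.
Reachable from a6825f6: {3a01446, 64cedbb, 66e976e, 958fa41, 9d960da, a6825f6}.
Only in 9d960da's history (ahead): {} — 0.
Only in a6825f6's history (behind): {64cedbb, 66e976e, 958fa41, a6825f6} — 4.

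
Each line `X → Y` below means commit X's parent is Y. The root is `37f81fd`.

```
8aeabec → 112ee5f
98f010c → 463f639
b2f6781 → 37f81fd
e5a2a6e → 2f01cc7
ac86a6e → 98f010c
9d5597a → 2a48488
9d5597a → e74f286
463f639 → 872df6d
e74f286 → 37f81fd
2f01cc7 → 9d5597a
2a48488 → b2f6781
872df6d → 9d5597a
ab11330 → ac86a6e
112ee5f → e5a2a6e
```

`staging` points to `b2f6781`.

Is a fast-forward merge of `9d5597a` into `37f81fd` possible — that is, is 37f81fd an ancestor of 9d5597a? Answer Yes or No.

Yes

A fast-forward from 37f81fd to 9d5597a is possible iff 37f81fd is an ancestor of 9d5597a.
Ancestors of 9d5597a: {2a48488, 37f81fd, 9d5597a, b2f6781, e74f286}.
37f81fd is among them, so fast-forward is possible.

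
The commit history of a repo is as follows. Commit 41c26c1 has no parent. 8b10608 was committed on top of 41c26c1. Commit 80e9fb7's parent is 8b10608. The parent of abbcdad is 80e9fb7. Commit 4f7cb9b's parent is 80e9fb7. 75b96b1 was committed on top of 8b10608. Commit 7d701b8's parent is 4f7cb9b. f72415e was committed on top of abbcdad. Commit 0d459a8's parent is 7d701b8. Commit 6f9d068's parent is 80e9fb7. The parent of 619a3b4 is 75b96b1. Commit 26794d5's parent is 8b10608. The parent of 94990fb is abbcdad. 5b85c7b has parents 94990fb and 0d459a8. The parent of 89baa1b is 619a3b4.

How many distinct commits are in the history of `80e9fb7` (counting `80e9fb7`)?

3

Walking parent pointers from 80e9fb7: reachable set = {41c26c1, 80e9fb7, 8b10608}.
That is 3 commits.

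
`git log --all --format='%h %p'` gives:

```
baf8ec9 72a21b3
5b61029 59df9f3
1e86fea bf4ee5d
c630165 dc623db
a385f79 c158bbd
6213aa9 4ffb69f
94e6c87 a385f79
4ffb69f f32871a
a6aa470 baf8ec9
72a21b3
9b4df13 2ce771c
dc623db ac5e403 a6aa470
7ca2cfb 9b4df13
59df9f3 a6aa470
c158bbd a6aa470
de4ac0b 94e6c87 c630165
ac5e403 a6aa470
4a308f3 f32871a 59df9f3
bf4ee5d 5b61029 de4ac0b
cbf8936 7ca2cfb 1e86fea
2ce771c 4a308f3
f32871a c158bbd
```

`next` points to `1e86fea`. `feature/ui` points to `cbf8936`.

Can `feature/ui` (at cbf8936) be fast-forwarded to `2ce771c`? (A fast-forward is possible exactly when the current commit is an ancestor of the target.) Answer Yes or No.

A fast-forward from cbf8936 to 2ce771c is possible iff cbf8936 is an ancestor of 2ce771c.
Ancestors of 2ce771c: {2ce771c, 4a308f3, 59df9f3, 72a21b3, a6aa470, baf8ec9, c158bbd, f32871a}.
cbf8936 is not among them, so fast-forward is not possible.

No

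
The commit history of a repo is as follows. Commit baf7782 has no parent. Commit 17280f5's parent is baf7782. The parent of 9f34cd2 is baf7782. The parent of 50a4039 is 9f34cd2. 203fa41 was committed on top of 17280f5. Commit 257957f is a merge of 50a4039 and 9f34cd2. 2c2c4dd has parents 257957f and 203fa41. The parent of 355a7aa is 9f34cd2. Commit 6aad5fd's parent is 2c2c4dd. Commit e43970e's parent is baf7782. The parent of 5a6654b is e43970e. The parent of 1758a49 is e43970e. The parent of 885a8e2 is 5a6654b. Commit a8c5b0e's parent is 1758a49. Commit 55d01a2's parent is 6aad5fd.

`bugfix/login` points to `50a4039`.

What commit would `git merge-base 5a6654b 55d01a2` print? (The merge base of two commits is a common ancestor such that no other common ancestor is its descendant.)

baf7782

Ancestors of 5a6654b: {5a6654b, baf7782, e43970e}.
Ancestors of 55d01a2: {17280f5, 203fa41, 257957f, 2c2c4dd, 50a4039, 55d01a2, 6aad5fd, 9f34cd2, baf7782}.
Common ancestors: {baf7782}.
The only common ancestor is baf7782, so it is the merge base.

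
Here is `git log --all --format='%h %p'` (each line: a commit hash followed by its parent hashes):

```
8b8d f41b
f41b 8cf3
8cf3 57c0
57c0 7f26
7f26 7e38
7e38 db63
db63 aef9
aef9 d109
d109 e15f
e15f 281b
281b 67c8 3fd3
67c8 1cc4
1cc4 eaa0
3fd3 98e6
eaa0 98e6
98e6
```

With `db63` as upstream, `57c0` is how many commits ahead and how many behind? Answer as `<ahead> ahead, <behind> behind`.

Reachable from 57c0: {1cc4, 281b, 3fd3, 57c0, 67c8, 7e38, 7f26, 98e6, aef9, d109, db63, e15f, eaa0}.
Reachable from db63: {1cc4, 281b, 3fd3, 67c8, 98e6, aef9, d109, db63, e15f, eaa0}.
Only in 57c0's history (ahead): {57c0, 7e38, 7f26} — 3.
Only in db63's history (behind): {} — 0.

3 ahead, 0 behind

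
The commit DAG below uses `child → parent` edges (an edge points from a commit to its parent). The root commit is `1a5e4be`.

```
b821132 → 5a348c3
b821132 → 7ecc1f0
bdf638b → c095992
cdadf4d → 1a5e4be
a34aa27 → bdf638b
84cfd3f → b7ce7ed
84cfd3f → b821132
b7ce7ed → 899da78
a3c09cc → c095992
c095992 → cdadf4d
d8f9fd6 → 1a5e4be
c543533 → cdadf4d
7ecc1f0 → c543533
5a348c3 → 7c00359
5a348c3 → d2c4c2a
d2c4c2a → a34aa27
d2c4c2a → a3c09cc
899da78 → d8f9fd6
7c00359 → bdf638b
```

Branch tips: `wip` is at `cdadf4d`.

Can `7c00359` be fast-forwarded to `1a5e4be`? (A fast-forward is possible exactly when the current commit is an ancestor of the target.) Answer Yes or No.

No

A fast-forward from 7c00359 to 1a5e4be is possible iff 7c00359 is an ancestor of 1a5e4be.
Ancestors of 1a5e4be: {1a5e4be}.
7c00359 is not among them, so fast-forward is not possible.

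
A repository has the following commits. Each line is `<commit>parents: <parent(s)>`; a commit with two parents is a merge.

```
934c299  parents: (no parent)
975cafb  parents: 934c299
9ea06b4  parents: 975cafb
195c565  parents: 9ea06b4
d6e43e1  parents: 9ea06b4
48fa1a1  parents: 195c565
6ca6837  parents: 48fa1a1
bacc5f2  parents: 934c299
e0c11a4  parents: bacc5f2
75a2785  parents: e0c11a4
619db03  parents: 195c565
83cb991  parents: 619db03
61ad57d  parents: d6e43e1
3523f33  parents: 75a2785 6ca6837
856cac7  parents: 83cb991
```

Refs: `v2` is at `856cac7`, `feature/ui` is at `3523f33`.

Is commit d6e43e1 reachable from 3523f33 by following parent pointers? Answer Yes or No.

Ancestors of 3523f33: {195c565, 3523f33, 48fa1a1, 6ca6837, 75a2785, 934c299, 975cafb, 9ea06b4, bacc5f2, e0c11a4}.
d6e43e1 is not in that set, so it is not an ancestor of 3523f33.

No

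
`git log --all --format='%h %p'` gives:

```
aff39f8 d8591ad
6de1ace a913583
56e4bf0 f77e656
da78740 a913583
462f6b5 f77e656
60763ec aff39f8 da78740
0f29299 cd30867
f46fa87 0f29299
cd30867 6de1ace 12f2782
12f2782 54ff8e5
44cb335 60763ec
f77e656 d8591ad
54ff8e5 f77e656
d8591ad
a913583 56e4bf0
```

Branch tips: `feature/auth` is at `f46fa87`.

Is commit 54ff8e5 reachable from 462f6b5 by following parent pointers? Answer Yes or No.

No

Ancestors of 462f6b5: {462f6b5, d8591ad, f77e656}.
54ff8e5 is not in that set, so it is not an ancestor of 462f6b5.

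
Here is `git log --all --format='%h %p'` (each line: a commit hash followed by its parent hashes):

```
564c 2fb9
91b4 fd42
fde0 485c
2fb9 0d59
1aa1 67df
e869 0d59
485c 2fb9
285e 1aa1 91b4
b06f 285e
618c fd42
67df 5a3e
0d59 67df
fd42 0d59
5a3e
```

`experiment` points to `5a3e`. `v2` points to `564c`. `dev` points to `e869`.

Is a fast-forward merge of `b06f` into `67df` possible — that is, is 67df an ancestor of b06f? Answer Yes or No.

A fast-forward from 67df to b06f is possible iff 67df is an ancestor of b06f.
Ancestors of b06f: {0d59, 1aa1, 285e, 5a3e, 67df, 91b4, b06f, fd42}.
67df is among them, so fast-forward is possible.

Yes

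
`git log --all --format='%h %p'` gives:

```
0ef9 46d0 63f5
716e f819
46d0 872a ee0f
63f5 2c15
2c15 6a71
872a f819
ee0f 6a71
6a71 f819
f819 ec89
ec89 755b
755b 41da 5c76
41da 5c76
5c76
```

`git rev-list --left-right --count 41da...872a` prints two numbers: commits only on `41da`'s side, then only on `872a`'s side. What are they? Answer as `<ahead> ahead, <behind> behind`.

0 ahead, 4 behind

Reachable from 41da: {41da, 5c76}.
Reachable from 872a: {41da, 5c76, 755b, 872a, ec89, f819}.
Only in 41da's history (ahead): {} — 0.
Only in 872a's history (behind): {755b, 872a, ec89, f819} — 4.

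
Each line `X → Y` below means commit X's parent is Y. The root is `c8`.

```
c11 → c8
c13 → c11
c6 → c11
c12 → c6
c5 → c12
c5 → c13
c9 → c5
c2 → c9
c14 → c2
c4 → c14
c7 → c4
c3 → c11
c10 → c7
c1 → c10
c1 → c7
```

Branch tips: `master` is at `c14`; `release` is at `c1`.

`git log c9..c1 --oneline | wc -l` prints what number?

Reachable from c1: {c1, c10, c11, c12, c13, c14, c2, c4, c5, c6, c7, c8, c9}.
Reachable from c9: {c11, c12, c13, c5, c6, c8, c9}.
In c1's history but not c9's: {c1, c10, c14, c2, c4, c7} — 6 commits.

6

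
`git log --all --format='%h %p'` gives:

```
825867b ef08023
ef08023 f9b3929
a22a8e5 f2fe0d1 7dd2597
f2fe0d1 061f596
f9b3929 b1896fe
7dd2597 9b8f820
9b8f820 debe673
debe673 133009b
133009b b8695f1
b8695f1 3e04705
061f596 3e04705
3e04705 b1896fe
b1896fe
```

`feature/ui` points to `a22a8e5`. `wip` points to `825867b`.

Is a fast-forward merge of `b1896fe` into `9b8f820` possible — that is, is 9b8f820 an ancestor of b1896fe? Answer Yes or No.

A fast-forward from 9b8f820 to b1896fe is possible iff 9b8f820 is an ancestor of b1896fe.
Ancestors of b1896fe: {b1896fe}.
9b8f820 is not among them, so fast-forward is not possible.

No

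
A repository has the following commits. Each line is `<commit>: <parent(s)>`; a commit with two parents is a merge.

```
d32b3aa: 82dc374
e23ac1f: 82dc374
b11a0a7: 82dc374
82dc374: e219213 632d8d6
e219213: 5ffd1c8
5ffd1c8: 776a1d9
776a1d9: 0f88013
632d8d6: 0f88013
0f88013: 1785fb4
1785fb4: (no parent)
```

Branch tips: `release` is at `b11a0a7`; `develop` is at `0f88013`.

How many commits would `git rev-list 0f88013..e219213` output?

Reachable from e219213: {0f88013, 1785fb4, 5ffd1c8, 776a1d9, e219213}.
Reachable from 0f88013: {0f88013, 1785fb4}.
In e219213's history but not 0f88013's: {5ffd1c8, 776a1d9, e219213} — 3 commits.

3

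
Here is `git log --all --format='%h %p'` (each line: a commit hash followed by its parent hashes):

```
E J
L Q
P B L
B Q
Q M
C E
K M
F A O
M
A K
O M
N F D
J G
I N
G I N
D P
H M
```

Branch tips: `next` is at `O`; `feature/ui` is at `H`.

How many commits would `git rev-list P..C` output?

11

Reachable from C: {A, B, C, D, E, F, G, I, J, K, L, M, N, O, P, Q}.
Reachable from P: {B, L, M, P, Q}.
In C's history but not P's: {A, C, D, E, F, G, I, J, K, N, O} — 11 commits.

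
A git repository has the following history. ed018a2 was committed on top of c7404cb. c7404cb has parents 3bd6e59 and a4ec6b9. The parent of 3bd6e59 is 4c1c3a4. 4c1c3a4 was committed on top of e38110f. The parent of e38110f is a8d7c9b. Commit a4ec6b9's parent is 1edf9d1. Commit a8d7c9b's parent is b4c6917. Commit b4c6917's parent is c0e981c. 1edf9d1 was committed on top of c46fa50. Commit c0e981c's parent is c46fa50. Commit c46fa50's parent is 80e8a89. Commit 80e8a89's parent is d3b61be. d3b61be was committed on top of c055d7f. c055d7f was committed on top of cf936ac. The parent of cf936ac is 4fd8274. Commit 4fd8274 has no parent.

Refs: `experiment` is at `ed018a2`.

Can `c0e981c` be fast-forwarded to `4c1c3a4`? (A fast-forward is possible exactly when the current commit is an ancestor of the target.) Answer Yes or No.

A fast-forward from c0e981c to 4c1c3a4 is possible iff c0e981c is an ancestor of 4c1c3a4.
Ancestors of 4c1c3a4: {4c1c3a4, 4fd8274, 80e8a89, a8d7c9b, b4c6917, c055d7f, c0e981c, c46fa50, cf936ac, d3b61be, e38110f}.
c0e981c is among them, so fast-forward is possible.

Yes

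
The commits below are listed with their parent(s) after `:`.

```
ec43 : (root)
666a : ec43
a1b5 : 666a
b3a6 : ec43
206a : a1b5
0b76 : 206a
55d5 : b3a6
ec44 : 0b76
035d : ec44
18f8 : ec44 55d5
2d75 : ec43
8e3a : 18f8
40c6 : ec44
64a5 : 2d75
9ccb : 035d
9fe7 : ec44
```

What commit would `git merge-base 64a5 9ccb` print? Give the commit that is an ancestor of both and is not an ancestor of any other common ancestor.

Ancestors of 64a5: {2d75, 64a5, ec43}.
Ancestors of 9ccb: {035d, 0b76, 206a, 666a, 9ccb, a1b5, ec43, ec44}.
Common ancestors: {ec43}.
The only common ancestor is ec43, so it is the merge base.

ec43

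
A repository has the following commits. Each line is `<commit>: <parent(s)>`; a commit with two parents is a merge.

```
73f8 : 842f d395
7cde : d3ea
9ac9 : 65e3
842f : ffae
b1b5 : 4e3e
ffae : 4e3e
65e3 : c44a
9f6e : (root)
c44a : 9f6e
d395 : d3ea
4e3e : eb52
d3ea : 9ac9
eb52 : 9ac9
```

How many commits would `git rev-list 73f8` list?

11

Walking parent pointers from 73f8: reachable set = {4e3e, 65e3, 73f8, 842f, 9ac9, 9f6e, c44a, d395, d3ea, eb52, ffae}.
That is 11 commits.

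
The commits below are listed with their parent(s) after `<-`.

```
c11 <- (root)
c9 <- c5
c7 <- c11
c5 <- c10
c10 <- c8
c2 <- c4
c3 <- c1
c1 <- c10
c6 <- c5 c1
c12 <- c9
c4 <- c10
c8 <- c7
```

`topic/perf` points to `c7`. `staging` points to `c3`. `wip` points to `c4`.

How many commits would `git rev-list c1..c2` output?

Reachable from c2: {c10, c11, c2, c4, c7, c8}.
Reachable from c1: {c1, c10, c11, c7, c8}.
In c2's history but not c1's: {c2, c4} — 2 commits.

2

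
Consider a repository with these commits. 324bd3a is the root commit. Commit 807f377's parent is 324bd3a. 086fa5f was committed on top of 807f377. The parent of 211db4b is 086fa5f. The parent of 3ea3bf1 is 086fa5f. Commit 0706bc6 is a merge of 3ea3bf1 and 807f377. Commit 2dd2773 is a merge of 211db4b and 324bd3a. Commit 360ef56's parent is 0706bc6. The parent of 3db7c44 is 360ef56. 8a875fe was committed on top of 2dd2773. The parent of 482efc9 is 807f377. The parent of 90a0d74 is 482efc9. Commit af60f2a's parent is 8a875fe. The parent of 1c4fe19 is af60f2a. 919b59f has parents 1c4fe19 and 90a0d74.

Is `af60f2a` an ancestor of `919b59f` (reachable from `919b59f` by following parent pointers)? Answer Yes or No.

Ancestors of 919b59f (commits reachable by following parents): {086fa5f, 1c4fe19, 211db4b, 2dd2773, 324bd3a, 482efc9, 807f377, 8a875fe, 90a0d74, 919b59f, af60f2a}.
af60f2a is in that set, so it is an ancestor of 919b59f.

Yes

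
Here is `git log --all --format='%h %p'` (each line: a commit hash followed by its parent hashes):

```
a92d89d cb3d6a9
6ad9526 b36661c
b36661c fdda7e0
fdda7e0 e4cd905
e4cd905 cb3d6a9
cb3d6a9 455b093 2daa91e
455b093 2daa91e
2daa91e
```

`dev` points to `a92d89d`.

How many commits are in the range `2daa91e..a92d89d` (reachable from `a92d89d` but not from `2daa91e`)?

3

Reachable from a92d89d: {2daa91e, 455b093, a92d89d, cb3d6a9}.
Reachable from 2daa91e: {2daa91e}.
In a92d89d's history but not 2daa91e's: {455b093, a92d89d, cb3d6a9} — 3 commits.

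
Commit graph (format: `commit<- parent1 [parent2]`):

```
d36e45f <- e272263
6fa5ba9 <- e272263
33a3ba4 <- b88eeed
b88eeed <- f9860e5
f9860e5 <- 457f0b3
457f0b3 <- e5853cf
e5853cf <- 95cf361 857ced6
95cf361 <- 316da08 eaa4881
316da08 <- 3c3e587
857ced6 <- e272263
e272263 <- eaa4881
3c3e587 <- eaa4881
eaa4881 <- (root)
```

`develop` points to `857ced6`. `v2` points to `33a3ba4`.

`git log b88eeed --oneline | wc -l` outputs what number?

10

Walking parent pointers from b88eeed: reachable set = {316da08, 3c3e587, 457f0b3, 857ced6, 95cf361, b88eeed, e272263, e5853cf, eaa4881, f9860e5}.
That is 10 commits.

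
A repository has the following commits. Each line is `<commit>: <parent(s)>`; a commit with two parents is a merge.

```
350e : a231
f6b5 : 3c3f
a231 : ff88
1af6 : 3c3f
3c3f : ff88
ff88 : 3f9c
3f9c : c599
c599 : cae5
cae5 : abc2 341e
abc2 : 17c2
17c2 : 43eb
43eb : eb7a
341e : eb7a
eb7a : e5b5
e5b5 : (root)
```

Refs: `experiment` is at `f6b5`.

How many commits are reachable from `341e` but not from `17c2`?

Reachable from 341e: {341e, e5b5, eb7a}.
Reachable from 17c2: {17c2, 43eb, e5b5, eb7a}.
In 341e's history but not 17c2's: {341e} — 1 commit.

1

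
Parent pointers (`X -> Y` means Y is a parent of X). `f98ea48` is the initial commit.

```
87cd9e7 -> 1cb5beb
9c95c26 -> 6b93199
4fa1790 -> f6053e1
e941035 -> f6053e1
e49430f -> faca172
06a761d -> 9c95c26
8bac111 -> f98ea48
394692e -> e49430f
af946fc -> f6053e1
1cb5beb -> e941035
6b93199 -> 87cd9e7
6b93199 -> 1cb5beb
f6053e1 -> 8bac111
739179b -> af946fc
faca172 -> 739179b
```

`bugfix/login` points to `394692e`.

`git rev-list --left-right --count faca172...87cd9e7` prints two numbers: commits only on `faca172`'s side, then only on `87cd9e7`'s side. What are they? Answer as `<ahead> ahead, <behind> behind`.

3 ahead, 3 behind

Reachable from faca172: {739179b, 8bac111, af946fc, f6053e1, f98ea48, faca172}.
Reachable from 87cd9e7: {1cb5beb, 87cd9e7, 8bac111, e941035, f6053e1, f98ea48}.
Only in faca172's history (ahead): {739179b, af946fc, faca172} — 3.
Only in 87cd9e7's history (behind): {1cb5beb, 87cd9e7, e941035} — 3.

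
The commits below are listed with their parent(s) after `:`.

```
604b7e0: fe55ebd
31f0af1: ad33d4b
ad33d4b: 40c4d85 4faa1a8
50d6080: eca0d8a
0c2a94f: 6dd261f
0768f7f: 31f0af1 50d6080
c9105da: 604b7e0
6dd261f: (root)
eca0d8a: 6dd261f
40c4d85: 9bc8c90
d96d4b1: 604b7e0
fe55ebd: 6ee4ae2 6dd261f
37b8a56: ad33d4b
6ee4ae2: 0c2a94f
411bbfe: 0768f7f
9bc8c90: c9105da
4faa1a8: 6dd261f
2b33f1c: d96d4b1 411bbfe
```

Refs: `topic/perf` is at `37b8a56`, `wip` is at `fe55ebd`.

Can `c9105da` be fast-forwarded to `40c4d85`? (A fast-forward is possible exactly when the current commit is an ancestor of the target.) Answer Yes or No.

A fast-forward from c9105da to 40c4d85 is possible iff c9105da is an ancestor of 40c4d85.
Ancestors of 40c4d85: {0c2a94f, 40c4d85, 604b7e0, 6dd261f, 6ee4ae2, 9bc8c90, c9105da, fe55ebd}.
c9105da is among them, so fast-forward is possible.

Yes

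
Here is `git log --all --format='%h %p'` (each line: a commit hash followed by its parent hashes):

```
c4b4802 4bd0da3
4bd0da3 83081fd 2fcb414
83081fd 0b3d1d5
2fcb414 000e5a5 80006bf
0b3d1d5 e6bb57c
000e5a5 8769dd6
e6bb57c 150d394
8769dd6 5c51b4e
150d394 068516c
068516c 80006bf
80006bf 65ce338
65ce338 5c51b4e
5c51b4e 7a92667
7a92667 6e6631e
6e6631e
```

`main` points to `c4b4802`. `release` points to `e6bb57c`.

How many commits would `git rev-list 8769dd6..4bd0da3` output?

10

Reachable from 4bd0da3: {000e5a5, 068516c, 0b3d1d5, 150d394, 2fcb414, 4bd0da3, 5c51b4e, 65ce338, 6e6631e, 7a92667, 80006bf, 83081fd, 8769dd6, e6bb57c}.
Reachable from 8769dd6: {5c51b4e, 6e6631e, 7a92667, 8769dd6}.
In 4bd0da3's history but not 8769dd6's: {000e5a5, 068516c, 0b3d1d5, 150d394, 2fcb414, 4bd0da3, 65ce338, 80006bf, 83081fd, e6bb57c} — 10 commits.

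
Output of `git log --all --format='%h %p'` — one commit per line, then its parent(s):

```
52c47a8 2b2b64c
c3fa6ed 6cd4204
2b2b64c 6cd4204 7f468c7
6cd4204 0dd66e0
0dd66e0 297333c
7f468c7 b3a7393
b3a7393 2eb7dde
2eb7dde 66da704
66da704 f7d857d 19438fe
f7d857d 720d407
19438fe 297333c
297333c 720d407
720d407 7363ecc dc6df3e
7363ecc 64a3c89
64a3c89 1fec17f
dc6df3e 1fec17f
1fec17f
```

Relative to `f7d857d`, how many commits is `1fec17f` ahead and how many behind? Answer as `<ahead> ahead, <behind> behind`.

0 ahead, 5 behind

Reachable from 1fec17f: {1fec17f}.
Reachable from f7d857d: {1fec17f, 64a3c89, 720d407, 7363ecc, dc6df3e, f7d857d}.
Only in 1fec17f's history (ahead): {} — 0.
Only in f7d857d's history (behind): {64a3c89, 720d407, 7363ecc, dc6df3e, f7d857d} — 5.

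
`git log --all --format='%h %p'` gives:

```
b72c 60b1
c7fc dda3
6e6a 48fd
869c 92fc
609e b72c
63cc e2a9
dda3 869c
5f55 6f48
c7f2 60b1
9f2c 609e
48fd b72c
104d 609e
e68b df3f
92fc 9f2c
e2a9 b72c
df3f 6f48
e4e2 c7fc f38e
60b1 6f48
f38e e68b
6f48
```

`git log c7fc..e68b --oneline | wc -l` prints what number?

2

Reachable from e68b: {6f48, df3f, e68b}.
Reachable from c7fc: {609e, 60b1, 6f48, 869c, 92fc, 9f2c, b72c, c7fc, dda3}.
In e68b's history but not c7fc's: {df3f, e68b} — 2 commits.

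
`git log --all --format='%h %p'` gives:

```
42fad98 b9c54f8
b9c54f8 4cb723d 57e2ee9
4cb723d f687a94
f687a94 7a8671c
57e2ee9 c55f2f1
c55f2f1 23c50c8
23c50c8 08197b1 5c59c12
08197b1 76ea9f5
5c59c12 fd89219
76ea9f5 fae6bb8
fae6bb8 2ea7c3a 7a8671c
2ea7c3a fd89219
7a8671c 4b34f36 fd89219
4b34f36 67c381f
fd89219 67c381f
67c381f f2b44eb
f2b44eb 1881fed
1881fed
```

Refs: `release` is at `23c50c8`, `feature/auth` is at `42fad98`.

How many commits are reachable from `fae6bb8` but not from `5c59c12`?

Reachable from fae6bb8: {1881fed, 2ea7c3a, 4b34f36, 67c381f, 7a8671c, f2b44eb, fae6bb8, fd89219}.
Reachable from 5c59c12: {1881fed, 5c59c12, 67c381f, f2b44eb, fd89219}.
In fae6bb8's history but not 5c59c12's: {2ea7c3a, 4b34f36, 7a8671c, fae6bb8} — 4 commits.

4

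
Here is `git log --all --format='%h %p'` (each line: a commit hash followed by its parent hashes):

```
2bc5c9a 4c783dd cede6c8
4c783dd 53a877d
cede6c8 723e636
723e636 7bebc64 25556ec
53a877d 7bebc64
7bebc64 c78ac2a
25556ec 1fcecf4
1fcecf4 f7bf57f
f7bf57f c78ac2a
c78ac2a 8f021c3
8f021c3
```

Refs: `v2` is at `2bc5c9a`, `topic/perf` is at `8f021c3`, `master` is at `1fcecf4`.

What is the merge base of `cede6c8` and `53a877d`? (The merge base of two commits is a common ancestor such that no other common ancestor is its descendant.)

Ancestors of cede6c8: {1fcecf4, 25556ec, 723e636, 7bebc64, 8f021c3, c78ac2a, cede6c8, f7bf57f}.
Ancestors of 53a877d: {53a877d, 7bebc64, 8f021c3, c78ac2a}.
Common ancestors: {7bebc64, 8f021c3, c78ac2a}.
Among these, 7bebc64 is not an ancestor of any other common ancestor — it is the merge base.

7bebc64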